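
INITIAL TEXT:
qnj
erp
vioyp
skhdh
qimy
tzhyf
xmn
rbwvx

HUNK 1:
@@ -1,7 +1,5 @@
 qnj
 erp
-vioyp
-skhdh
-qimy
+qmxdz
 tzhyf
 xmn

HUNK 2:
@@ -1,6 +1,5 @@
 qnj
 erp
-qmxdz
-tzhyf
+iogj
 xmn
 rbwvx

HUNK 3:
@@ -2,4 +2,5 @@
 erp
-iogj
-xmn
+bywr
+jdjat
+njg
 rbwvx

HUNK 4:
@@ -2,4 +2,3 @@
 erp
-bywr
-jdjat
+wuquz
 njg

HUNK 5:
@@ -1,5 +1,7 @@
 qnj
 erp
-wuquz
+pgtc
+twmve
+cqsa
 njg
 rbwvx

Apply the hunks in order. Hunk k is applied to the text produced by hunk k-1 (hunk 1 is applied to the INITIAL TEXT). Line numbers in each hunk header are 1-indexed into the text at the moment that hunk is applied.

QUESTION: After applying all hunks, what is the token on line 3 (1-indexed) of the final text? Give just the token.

Hunk 1: at line 1 remove [vioyp,skhdh,qimy] add [qmxdz] -> 6 lines: qnj erp qmxdz tzhyf xmn rbwvx
Hunk 2: at line 1 remove [qmxdz,tzhyf] add [iogj] -> 5 lines: qnj erp iogj xmn rbwvx
Hunk 3: at line 2 remove [iogj,xmn] add [bywr,jdjat,njg] -> 6 lines: qnj erp bywr jdjat njg rbwvx
Hunk 4: at line 2 remove [bywr,jdjat] add [wuquz] -> 5 lines: qnj erp wuquz njg rbwvx
Hunk 5: at line 1 remove [wuquz] add [pgtc,twmve,cqsa] -> 7 lines: qnj erp pgtc twmve cqsa njg rbwvx
Final line 3: pgtc

Answer: pgtc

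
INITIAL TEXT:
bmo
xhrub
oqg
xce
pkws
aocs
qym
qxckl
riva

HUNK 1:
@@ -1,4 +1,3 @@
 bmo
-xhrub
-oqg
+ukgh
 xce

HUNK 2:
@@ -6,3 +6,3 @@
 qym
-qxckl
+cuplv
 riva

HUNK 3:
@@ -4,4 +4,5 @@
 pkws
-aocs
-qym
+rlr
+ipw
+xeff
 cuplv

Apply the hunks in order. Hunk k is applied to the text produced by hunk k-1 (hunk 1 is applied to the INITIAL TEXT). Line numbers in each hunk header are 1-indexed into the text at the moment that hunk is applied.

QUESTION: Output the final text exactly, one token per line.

Hunk 1: at line 1 remove [xhrub,oqg] add [ukgh] -> 8 lines: bmo ukgh xce pkws aocs qym qxckl riva
Hunk 2: at line 6 remove [qxckl] add [cuplv] -> 8 lines: bmo ukgh xce pkws aocs qym cuplv riva
Hunk 3: at line 4 remove [aocs,qym] add [rlr,ipw,xeff] -> 9 lines: bmo ukgh xce pkws rlr ipw xeff cuplv riva

Answer: bmo
ukgh
xce
pkws
rlr
ipw
xeff
cuplv
riva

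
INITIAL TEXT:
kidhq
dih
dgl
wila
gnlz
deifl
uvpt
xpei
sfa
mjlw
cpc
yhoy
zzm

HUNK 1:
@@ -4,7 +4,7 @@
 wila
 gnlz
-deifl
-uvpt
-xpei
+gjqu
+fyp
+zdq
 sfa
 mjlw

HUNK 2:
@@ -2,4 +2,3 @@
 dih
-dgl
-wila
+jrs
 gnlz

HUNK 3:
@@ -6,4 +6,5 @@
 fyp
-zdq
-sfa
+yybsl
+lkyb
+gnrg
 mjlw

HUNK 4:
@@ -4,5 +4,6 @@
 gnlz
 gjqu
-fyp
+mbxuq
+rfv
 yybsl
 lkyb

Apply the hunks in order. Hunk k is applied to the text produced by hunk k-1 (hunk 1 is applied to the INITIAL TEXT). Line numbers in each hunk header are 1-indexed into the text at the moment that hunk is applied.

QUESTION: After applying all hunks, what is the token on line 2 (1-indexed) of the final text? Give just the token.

Answer: dih

Derivation:
Hunk 1: at line 4 remove [deifl,uvpt,xpei] add [gjqu,fyp,zdq] -> 13 lines: kidhq dih dgl wila gnlz gjqu fyp zdq sfa mjlw cpc yhoy zzm
Hunk 2: at line 2 remove [dgl,wila] add [jrs] -> 12 lines: kidhq dih jrs gnlz gjqu fyp zdq sfa mjlw cpc yhoy zzm
Hunk 3: at line 6 remove [zdq,sfa] add [yybsl,lkyb,gnrg] -> 13 lines: kidhq dih jrs gnlz gjqu fyp yybsl lkyb gnrg mjlw cpc yhoy zzm
Hunk 4: at line 4 remove [fyp] add [mbxuq,rfv] -> 14 lines: kidhq dih jrs gnlz gjqu mbxuq rfv yybsl lkyb gnrg mjlw cpc yhoy zzm
Final line 2: dih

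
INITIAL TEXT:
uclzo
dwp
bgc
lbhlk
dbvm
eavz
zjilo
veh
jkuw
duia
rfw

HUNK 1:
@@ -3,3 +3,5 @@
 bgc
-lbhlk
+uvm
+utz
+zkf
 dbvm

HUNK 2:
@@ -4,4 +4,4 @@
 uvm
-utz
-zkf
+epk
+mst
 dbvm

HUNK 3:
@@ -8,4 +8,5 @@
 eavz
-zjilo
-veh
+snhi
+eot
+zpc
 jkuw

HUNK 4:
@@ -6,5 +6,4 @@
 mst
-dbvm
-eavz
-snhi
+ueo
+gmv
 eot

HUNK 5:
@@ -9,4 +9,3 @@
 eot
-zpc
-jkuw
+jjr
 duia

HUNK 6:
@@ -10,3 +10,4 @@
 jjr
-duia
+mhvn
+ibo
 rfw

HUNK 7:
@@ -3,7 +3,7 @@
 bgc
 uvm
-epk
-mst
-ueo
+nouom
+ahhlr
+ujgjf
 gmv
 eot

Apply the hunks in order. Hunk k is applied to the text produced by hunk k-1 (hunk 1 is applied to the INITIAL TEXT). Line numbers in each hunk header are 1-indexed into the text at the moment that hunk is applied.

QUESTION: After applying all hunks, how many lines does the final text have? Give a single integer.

Hunk 1: at line 3 remove [lbhlk] add [uvm,utz,zkf] -> 13 lines: uclzo dwp bgc uvm utz zkf dbvm eavz zjilo veh jkuw duia rfw
Hunk 2: at line 4 remove [utz,zkf] add [epk,mst] -> 13 lines: uclzo dwp bgc uvm epk mst dbvm eavz zjilo veh jkuw duia rfw
Hunk 3: at line 8 remove [zjilo,veh] add [snhi,eot,zpc] -> 14 lines: uclzo dwp bgc uvm epk mst dbvm eavz snhi eot zpc jkuw duia rfw
Hunk 4: at line 6 remove [dbvm,eavz,snhi] add [ueo,gmv] -> 13 lines: uclzo dwp bgc uvm epk mst ueo gmv eot zpc jkuw duia rfw
Hunk 5: at line 9 remove [zpc,jkuw] add [jjr] -> 12 lines: uclzo dwp bgc uvm epk mst ueo gmv eot jjr duia rfw
Hunk 6: at line 10 remove [duia] add [mhvn,ibo] -> 13 lines: uclzo dwp bgc uvm epk mst ueo gmv eot jjr mhvn ibo rfw
Hunk 7: at line 3 remove [epk,mst,ueo] add [nouom,ahhlr,ujgjf] -> 13 lines: uclzo dwp bgc uvm nouom ahhlr ujgjf gmv eot jjr mhvn ibo rfw
Final line count: 13

Answer: 13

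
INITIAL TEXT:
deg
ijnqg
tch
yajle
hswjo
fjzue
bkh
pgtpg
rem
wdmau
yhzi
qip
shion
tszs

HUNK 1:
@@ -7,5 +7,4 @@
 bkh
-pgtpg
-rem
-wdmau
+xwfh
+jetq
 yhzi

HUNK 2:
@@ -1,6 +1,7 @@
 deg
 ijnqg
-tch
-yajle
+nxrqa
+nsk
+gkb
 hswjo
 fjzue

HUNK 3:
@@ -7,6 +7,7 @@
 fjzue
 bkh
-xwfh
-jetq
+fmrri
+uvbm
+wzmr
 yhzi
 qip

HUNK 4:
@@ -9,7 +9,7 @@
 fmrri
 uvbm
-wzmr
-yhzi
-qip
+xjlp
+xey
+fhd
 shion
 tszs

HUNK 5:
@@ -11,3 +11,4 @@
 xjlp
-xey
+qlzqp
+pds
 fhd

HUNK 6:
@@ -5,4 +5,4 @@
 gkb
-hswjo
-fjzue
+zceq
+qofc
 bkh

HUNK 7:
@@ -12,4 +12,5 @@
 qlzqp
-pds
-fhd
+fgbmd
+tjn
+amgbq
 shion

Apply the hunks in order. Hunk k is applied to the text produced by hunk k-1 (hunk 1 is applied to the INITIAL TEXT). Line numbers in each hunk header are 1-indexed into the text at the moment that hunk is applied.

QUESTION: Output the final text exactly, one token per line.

Hunk 1: at line 7 remove [pgtpg,rem,wdmau] add [xwfh,jetq] -> 13 lines: deg ijnqg tch yajle hswjo fjzue bkh xwfh jetq yhzi qip shion tszs
Hunk 2: at line 1 remove [tch,yajle] add [nxrqa,nsk,gkb] -> 14 lines: deg ijnqg nxrqa nsk gkb hswjo fjzue bkh xwfh jetq yhzi qip shion tszs
Hunk 3: at line 7 remove [xwfh,jetq] add [fmrri,uvbm,wzmr] -> 15 lines: deg ijnqg nxrqa nsk gkb hswjo fjzue bkh fmrri uvbm wzmr yhzi qip shion tszs
Hunk 4: at line 9 remove [wzmr,yhzi,qip] add [xjlp,xey,fhd] -> 15 lines: deg ijnqg nxrqa nsk gkb hswjo fjzue bkh fmrri uvbm xjlp xey fhd shion tszs
Hunk 5: at line 11 remove [xey] add [qlzqp,pds] -> 16 lines: deg ijnqg nxrqa nsk gkb hswjo fjzue bkh fmrri uvbm xjlp qlzqp pds fhd shion tszs
Hunk 6: at line 5 remove [hswjo,fjzue] add [zceq,qofc] -> 16 lines: deg ijnqg nxrqa nsk gkb zceq qofc bkh fmrri uvbm xjlp qlzqp pds fhd shion tszs
Hunk 7: at line 12 remove [pds,fhd] add [fgbmd,tjn,amgbq] -> 17 lines: deg ijnqg nxrqa nsk gkb zceq qofc bkh fmrri uvbm xjlp qlzqp fgbmd tjn amgbq shion tszs

Answer: deg
ijnqg
nxrqa
nsk
gkb
zceq
qofc
bkh
fmrri
uvbm
xjlp
qlzqp
fgbmd
tjn
amgbq
shion
tszs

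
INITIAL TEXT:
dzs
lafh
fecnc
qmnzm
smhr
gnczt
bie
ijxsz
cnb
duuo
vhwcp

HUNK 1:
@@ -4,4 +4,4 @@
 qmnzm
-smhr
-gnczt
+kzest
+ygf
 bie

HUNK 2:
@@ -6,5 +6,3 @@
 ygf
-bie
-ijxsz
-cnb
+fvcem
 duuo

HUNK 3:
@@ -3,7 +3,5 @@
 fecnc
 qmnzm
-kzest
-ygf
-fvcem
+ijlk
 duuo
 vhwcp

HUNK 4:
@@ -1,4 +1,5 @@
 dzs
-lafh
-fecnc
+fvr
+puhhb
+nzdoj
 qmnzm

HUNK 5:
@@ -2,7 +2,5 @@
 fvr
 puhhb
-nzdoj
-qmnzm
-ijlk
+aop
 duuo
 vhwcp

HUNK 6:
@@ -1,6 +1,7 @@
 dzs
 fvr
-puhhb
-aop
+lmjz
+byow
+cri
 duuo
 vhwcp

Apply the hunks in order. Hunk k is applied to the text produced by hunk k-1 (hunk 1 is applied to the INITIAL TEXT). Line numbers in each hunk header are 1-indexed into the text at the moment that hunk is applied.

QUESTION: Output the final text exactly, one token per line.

Hunk 1: at line 4 remove [smhr,gnczt] add [kzest,ygf] -> 11 lines: dzs lafh fecnc qmnzm kzest ygf bie ijxsz cnb duuo vhwcp
Hunk 2: at line 6 remove [bie,ijxsz,cnb] add [fvcem] -> 9 lines: dzs lafh fecnc qmnzm kzest ygf fvcem duuo vhwcp
Hunk 3: at line 3 remove [kzest,ygf,fvcem] add [ijlk] -> 7 lines: dzs lafh fecnc qmnzm ijlk duuo vhwcp
Hunk 4: at line 1 remove [lafh,fecnc] add [fvr,puhhb,nzdoj] -> 8 lines: dzs fvr puhhb nzdoj qmnzm ijlk duuo vhwcp
Hunk 5: at line 2 remove [nzdoj,qmnzm,ijlk] add [aop] -> 6 lines: dzs fvr puhhb aop duuo vhwcp
Hunk 6: at line 1 remove [puhhb,aop] add [lmjz,byow,cri] -> 7 lines: dzs fvr lmjz byow cri duuo vhwcp

Answer: dzs
fvr
lmjz
byow
cri
duuo
vhwcp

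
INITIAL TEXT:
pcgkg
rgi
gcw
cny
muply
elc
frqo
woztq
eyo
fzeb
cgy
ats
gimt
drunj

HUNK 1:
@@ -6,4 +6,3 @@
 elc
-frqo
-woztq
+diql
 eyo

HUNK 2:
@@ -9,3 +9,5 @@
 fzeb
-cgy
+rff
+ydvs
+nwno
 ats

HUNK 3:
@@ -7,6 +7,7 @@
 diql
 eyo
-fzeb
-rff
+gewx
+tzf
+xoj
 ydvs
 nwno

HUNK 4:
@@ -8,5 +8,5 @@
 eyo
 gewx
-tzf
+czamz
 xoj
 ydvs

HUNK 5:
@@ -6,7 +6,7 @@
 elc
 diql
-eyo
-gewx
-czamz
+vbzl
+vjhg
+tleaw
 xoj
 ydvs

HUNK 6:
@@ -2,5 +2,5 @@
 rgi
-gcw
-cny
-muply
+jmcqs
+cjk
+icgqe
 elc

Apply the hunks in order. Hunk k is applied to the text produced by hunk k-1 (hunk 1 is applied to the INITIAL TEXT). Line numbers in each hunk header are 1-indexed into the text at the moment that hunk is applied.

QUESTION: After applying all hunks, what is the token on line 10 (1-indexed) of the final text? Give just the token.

Hunk 1: at line 6 remove [frqo,woztq] add [diql] -> 13 lines: pcgkg rgi gcw cny muply elc diql eyo fzeb cgy ats gimt drunj
Hunk 2: at line 9 remove [cgy] add [rff,ydvs,nwno] -> 15 lines: pcgkg rgi gcw cny muply elc diql eyo fzeb rff ydvs nwno ats gimt drunj
Hunk 3: at line 7 remove [fzeb,rff] add [gewx,tzf,xoj] -> 16 lines: pcgkg rgi gcw cny muply elc diql eyo gewx tzf xoj ydvs nwno ats gimt drunj
Hunk 4: at line 8 remove [tzf] add [czamz] -> 16 lines: pcgkg rgi gcw cny muply elc diql eyo gewx czamz xoj ydvs nwno ats gimt drunj
Hunk 5: at line 6 remove [eyo,gewx,czamz] add [vbzl,vjhg,tleaw] -> 16 lines: pcgkg rgi gcw cny muply elc diql vbzl vjhg tleaw xoj ydvs nwno ats gimt drunj
Hunk 6: at line 2 remove [gcw,cny,muply] add [jmcqs,cjk,icgqe] -> 16 lines: pcgkg rgi jmcqs cjk icgqe elc diql vbzl vjhg tleaw xoj ydvs nwno ats gimt drunj
Final line 10: tleaw

Answer: tleaw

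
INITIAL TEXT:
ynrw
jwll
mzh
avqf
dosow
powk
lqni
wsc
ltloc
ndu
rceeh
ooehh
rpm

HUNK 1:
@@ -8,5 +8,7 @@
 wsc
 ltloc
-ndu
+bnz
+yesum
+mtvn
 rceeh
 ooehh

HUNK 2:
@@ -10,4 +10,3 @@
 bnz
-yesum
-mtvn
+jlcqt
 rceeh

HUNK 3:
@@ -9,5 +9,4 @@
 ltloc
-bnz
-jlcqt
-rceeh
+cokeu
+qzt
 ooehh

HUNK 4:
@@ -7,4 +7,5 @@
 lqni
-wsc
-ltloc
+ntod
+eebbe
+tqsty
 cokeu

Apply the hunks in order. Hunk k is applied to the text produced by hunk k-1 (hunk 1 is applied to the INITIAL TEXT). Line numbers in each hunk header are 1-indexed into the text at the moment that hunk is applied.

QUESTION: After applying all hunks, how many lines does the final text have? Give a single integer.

Hunk 1: at line 8 remove [ndu] add [bnz,yesum,mtvn] -> 15 lines: ynrw jwll mzh avqf dosow powk lqni wsc ltloc bnz yesum mtvn rceeh ooehh rpm
Hunk 2: at line 10 remove [yesum,mtvn] add [jlcqt] -> 14 lines: ynrw jwll mzh avqf dosow powk lqni wsc ltloc bnz jlcqt rceeh ooehh rpm
Hunk 3: at line 9 remove [bnz,jlcqt,rceeh] add [cokeu,qzt] -> 13 lines: ynrw jwll mzh avqf dosow powk lqni wsc ltloc cokeu qzt ooehh rpm
Hunk 4: at line 7 remove [wsc,ltloc] add [ntod,eebbe,tqsty] -> 14 lines: ynrw jwll mzh avqf dosow powk lqni ntod eebbe tqsty cokeu qzt ooehh rpm
Final line count: 14

Answer: 14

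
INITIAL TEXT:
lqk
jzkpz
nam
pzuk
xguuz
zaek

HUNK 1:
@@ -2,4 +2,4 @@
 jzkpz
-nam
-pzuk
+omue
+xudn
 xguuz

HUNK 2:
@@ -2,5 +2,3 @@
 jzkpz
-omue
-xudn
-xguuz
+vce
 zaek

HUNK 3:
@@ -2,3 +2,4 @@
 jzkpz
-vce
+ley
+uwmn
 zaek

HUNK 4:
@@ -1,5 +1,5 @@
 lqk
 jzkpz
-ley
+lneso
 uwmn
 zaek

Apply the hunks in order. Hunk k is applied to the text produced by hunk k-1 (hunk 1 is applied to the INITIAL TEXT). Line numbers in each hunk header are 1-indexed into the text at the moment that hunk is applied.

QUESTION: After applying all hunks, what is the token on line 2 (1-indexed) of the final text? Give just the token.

Answer: jzkpz

Derivation:
Hunk 1: at line 2 remove [nam,pzuk] add [omue,xudn] -> 6 lines: lqk jzkpz omue xudn xguuz zaek
Hunk 2: at line 2 remove [omue,xudn,xguuz] add [vce] -> 4 lines: lqk jzkpz vce zaek
Hunk 3: at line 2 remove [vce] add [ley,uwmn] -> 5 lines: lqk jzkpz ley uwmn zaek
Hunk 4: at line 1 remove [ley] add [lneso] -> 5 lines: lqk jzkpz lneso uwmn zaek
Final line 2: jzkpz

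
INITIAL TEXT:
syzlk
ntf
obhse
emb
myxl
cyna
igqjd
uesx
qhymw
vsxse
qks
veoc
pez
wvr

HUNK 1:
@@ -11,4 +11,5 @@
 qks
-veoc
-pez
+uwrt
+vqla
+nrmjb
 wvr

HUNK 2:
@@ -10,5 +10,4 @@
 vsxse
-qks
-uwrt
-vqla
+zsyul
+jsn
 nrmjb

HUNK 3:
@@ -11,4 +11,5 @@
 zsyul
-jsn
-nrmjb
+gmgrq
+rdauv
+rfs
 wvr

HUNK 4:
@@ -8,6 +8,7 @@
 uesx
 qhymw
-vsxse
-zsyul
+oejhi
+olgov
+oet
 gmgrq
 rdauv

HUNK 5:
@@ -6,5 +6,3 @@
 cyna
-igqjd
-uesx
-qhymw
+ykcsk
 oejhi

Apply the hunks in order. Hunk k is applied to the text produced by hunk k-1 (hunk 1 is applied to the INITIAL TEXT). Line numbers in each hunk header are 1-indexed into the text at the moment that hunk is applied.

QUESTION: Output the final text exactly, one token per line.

Hunk 1: at line 11 remove [veoc,pez] add [uwrt,vqla,nrmjb] -> 15 lines: syzlk ntf obhse emb myxl cyna igqjd uesx qhymw vsxse qks uwrt vqla nrmjb wvr
Hunk 2: at line 10 remove [qks,uwrt,vqla] add [zsyul,jsn] -> 14 lines: syzlk ntf obhse emb myxl cyna igqjd uesx qhymw vsxse zsyul jsn nrmjb wvr
Hunk 3: at line 11 remove [jsn,nrmjb] add [gmgrq,rdauv,rfs] -> 15 lines: syzlk ntf obhse emb myxl cyna igqjd uesx qhymw vsxse zsyul gmgrq rdauv rfs wvr
Hunk 4: at line 8 remove [vsxse,zsyul] add [oejhi,olgov,oet] -> 16 lines: syzlk ntf obhse emb myxl cyna igqjd uesx qhymw oejhi olgov oet gmgrq rdauv rfs wvr
Hunk 5: at line 6 remove [igqjd,uesx,qhymw] add [ykcsk] -> 14 lines: syzlk ntf obhse emb myxl cyna ykcsk oejhi olgov oet gmgrq rdauv rfs wvr

Answer: syzlk
ntf
obhse
emb
myxl
cyna
ykcsk
oejhi
olgov
oet
gmgrq
rdauv
rfs
wvr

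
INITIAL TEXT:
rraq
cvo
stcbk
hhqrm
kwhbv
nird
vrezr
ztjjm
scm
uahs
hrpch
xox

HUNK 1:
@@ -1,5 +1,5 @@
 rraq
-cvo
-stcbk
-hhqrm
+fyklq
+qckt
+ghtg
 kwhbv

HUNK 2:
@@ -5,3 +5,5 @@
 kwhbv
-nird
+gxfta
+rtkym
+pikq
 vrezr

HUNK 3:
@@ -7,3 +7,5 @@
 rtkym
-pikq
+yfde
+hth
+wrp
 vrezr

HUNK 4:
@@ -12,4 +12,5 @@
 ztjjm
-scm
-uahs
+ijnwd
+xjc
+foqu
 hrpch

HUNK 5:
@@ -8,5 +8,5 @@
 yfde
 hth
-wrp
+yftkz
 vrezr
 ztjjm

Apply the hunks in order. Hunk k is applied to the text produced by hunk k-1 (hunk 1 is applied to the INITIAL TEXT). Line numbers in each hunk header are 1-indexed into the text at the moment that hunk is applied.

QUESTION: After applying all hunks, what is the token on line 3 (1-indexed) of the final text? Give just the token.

Answer: qckt

Derivation:
Hunk 1: at line 1 remove [cvo,stcbk,hhqrm] add [fyklq,qckt,ghtg] -> 12 lines: rraq fyklq qckt ghtg kwhbv nird vrezr ztjjm scm uahs hrpch xox
Hunk 2: at line 5 remove [nird] add [gxfta,rtkym,pikq] -> 14 lines: rraq fyklq qckt ghtg kwhbv gxfta rtkym pikq vrezr ztjjm scm uahs hrpch xox
Hunk 3: at line 7 remove [pikq] add [yfde,hth,wrp] -> 16 lines: rraq fyklq qckt ghtg kwhbv gxfta rtkym yfde hth wrp vrezr ztjjm scm uahs hrpch xox
Hunk 4: at line 12 remove [scm,uahs] add [ijnwd,xjc,foqu] -> 17 lines: rraq fyklq qckt ghtg kwhbv gxfta rtkym yfde hth wrp vrezr ztjjm ijnwd xjc foqu hrpch xox
Hunk 5: at line 8 remove [wrp] add [yftkz] -> 17 lines: rraq fyklq qckt ghtg kwhbv gxfta rtkym yfde hth yftkz vrezr ztjjm ijnwd xjc foqu hrpch xox
Final line 3: qckt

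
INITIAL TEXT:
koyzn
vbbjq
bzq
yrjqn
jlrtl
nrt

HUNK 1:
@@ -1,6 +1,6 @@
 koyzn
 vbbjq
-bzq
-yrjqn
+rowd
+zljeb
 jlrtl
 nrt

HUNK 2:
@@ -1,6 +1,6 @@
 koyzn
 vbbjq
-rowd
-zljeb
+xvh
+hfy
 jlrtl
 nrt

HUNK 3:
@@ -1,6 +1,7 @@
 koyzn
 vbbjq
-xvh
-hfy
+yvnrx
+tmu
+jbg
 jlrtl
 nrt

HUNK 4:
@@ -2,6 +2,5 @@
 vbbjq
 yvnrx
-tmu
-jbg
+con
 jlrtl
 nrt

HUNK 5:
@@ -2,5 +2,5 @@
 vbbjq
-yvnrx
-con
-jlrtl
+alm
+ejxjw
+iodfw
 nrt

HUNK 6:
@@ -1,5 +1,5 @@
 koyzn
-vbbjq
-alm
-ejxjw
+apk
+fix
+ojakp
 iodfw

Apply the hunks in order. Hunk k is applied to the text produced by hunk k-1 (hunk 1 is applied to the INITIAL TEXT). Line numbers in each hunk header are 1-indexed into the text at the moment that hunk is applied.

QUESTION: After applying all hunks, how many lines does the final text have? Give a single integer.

Hunk 1: at line 1 remove [bzq,yrjqn] add [rowd,zljeb] -> 6 lines: koyzn vbbjq rowd zljeb jlrtl nrt
Hunk 2: at line 1 remove [rowd,zljeb] add [xvh,hfy] -> 6 lines: koyzn vbbjq xvh hfy jlrtl nrt
Hunk 3: at line 1 remove [xvh,hfy] add [yvnrx,tmu,jbg] -> 7 lines: koyzn vbbjq yvnrx tmu jbg jlrtl nrt
Hunk 4: at line 2 remove [tmu,jbg] add [con] -> 6 lines: koyzn vbbjq yvnrx con jlrtl nrt
Hunk 5: at line 2 remove [yvnrx,con,jlrtl] add [alm,ejxjw,iodfw] -> 6 lines: koyzn vbbjq alm ejxjw iodfw nrt
Hunk 6: at line 1 remove [vbbjq,alm,ejxjw] add [apk,fix,ojakp] -> 6 lines: koyzn apk fix ojakp iodfw nrt
Final line count: 6

Answer: 6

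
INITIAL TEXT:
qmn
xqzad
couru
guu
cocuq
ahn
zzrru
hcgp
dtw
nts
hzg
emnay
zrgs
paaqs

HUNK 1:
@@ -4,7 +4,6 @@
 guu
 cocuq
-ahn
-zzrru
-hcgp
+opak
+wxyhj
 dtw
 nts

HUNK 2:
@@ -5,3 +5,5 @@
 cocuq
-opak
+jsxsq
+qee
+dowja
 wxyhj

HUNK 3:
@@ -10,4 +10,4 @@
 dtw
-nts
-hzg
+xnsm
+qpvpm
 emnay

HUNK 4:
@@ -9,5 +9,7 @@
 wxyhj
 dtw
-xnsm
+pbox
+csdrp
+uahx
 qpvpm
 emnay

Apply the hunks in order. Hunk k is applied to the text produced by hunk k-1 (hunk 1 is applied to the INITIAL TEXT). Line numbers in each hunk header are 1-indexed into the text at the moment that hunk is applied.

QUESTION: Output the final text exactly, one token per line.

Hunk 1: at line 4 remove [ahn,zzrru,hcgp] add [opak,wxyhj] -> 13 lines: qmn xqzad couru guu cocuq opak wxyhj dtw nts hzg emnay zrgs paaqs
Hunk 2: at line 5 remove [opak] add [jsxsq,qee,dowja] -> 15 lines: qmn xqzad couru guu cocuq jsxsq qee dowja wxyhj dtw nts hzg emnay zrgs paaqs
Hunk 3: at line 10 remove [nts,hzg] add [xnsm,qpvpm] -> 15 lines: qmn xqzad couru guu cocuq jsxsq qee dowja wxyhj dtw xnsm qpvpm emnay zrgs paaqs
Hunk 4: at line 9 remove [xnsm] add [pbox,csdrp,uahx] -> 17 lines: qmn xqzad couru guu cocuq jsxsq qee dowja wxyhj dtw pbox csdrp uahx qpvpm emnay zrgs paaqs

Answer: qmn
xqzad
couru
guu
cocuq
jsxsq
qee
dowja
wxyhj
dtw
pbox
csdrp
uahx
qpvpm
emnay
zrgs
paaqs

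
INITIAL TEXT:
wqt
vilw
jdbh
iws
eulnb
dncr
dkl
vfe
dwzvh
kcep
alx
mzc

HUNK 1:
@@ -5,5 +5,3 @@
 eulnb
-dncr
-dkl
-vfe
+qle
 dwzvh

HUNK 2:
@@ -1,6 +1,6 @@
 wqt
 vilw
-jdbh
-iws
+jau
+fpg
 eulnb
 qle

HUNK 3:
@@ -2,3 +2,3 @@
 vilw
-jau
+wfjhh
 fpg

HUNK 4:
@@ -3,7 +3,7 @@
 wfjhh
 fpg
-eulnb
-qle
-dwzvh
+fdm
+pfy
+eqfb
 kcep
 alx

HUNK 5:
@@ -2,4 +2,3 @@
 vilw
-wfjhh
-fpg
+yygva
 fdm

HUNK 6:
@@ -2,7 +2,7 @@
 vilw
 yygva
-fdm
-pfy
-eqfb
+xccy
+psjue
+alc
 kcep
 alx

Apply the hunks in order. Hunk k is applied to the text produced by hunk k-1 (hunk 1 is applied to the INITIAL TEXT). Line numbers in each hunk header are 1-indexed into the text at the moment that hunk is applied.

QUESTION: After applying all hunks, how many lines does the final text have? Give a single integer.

Answer: 9

Derivation:
Hunk 1: at line 5 remove [dncr,dkl,vfe] add [qle] -> 10 lines: wqt vilw jdbh iws eulnb qle dwzvh kcep alx mzc
Hunk 2: at line 1 remove [jdbh,iws] add [jau,fpg] -> 10 lines: wqt vilw jau fpg eulnb qle dwzvh kcep alx mzc
Hunk 3: at line 2 remove [jau] add [wfjhh] -> 10 lines: wqt vilw wfjhh fpg eulnb qle dwzvh kcep alx mzc
Hunk 4: at line 3 remove [eulnb,qle,dwzvh] add [fdm,pfy,eqfb] -> 10 lines: wqt vilw wfjhh fpg fdm pfy eqfb kcep alx mzc
Hunk 5: at line 2 remove [wfjhh,fpg] add [yygva] -> 9 lines: wqt vilw yygva fdm pfy eqfb kcep alx mzc
Hunk 6: at line 2 remove [fdm,pfy,eqfb] add [xccy,psjue,alc] -> 9 lines: wqt vilw yygva xccy psjue alc kcep alx mzc
Final line count: 9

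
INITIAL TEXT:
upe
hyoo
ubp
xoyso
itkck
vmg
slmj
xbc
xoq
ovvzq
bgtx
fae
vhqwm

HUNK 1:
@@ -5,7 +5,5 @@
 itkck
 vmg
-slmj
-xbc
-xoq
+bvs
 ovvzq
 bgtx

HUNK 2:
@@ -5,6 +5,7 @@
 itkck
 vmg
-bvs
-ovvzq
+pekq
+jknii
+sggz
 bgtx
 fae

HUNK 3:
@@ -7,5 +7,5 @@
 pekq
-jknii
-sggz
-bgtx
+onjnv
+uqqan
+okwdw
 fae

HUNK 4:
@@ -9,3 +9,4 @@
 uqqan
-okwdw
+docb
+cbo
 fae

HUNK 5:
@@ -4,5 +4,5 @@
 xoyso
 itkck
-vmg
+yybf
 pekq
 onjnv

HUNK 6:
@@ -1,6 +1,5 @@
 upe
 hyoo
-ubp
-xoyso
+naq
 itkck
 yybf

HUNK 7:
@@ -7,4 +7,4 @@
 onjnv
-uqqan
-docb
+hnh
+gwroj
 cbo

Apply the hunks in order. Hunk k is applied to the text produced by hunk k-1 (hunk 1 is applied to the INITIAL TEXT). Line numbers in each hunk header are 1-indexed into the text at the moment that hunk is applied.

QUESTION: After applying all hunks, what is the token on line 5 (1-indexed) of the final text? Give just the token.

Hunk 1: at line 5 remove [slmj,xbc,xoq] add [bvs] -> 11 lines: upe hyoo ubp xoyso itkck vmg bvs ovvzq bgtx fae vhqwm
Hunk 2: at line 5 remove [bvs,ovvzq] add [pekq,jknii,sggz] -> 12 lines: upe hyoo ubp xoyso itkck vmg pekq jknii sggz bgtx fae vhqwm
Hunk 3: at line 7 remove [jknii,sggz,bgtx] add [onjnv,uqqan,okwdw] -> 12 lines: upe hyoo ubp xoyso itkck vmg pekq onjnv uqqan okwdw fae vhqwm
Hunk 4: at line 9 remove [okwdw] add [docb,cbo] -> 13 lines: upe hyoo ubp xoyso itkck vmg pekq onjnv uqqan docb cbo fae vhqwm
Hunk 5: at line 4 remove [vmg] add [yybf] -> 13 lines: upe hyoo ubp xoyso itkck yybf pekq onjnv uqqan docb cbo fae vhqwm
Hunk 6: at line 1 remove [ubp,xoyso] add [naq] -> 12 lines: upe hyoo naq itkck yybf pekq onjnv uqqan docb cbo fae vhqwm
Hunk 7: at line 7 remove [uqqan,docb] add [hnh,gwroj] -> 12 lines: upe hyoo naq itkck yybf pekq onjnv hnh gwroj cbo fae vhqwm
Final line 5: yybf

Answer: yybf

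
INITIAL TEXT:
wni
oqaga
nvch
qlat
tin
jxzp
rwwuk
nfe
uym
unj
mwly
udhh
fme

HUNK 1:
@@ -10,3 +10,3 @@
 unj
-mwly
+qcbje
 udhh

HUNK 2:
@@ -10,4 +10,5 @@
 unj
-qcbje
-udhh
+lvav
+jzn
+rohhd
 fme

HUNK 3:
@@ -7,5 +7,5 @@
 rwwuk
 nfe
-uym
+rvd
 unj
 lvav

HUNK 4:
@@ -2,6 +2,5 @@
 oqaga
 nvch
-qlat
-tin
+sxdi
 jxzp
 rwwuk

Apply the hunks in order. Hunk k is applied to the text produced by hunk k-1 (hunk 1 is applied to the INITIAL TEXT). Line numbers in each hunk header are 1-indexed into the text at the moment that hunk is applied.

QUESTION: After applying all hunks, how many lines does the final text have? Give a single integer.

Hunk 1: at line 10 remove [mwly] add [qcbje] -> 13 lines: wni oqaga nvch qlat tin jxzp rwwuk nfe uym unj qcbje udhh fme
Hunk 2: at line 10 remove [qcbje,udhh] add [lvav,jzn,rohhd] -> 14 lines: wni oqaga nvch qlat tin jxzp rwwuk nfe uym unj lvav jzn rohhd fme
Hunk 3: at line 7 remove [uym] add [rvd] -> 14 lines: wni oqaga nvch qlat tin jxzp rwwuk nfe rvd unj lvav jzn rohhd fme
Hunk 4: at line 2 remove [qlat,tin] add [sxdi] -> 13 lines: wni oqaga nvch sxdi jxzp rwwuk nfe rvd unj lvav jzn rohhd fme
Final line count: 13

Answer: 13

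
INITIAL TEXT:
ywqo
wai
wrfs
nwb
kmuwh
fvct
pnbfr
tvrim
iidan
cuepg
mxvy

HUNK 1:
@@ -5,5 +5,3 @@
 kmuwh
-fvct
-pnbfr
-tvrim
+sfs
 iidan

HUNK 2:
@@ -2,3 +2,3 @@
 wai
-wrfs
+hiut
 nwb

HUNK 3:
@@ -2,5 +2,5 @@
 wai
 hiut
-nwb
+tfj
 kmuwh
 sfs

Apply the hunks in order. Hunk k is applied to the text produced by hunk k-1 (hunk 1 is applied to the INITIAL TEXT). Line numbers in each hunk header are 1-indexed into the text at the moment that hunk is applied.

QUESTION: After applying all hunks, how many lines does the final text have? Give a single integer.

Answer: 9

Derivation:
Hunk 1: at line 5 remove [fvct,pnbfr,tvrim] add [sfs] -> 9 lines: ywqo wai wrfs nwb kmuwh sfs iidan cuepg mxvy
Hunk 2: at line 2 remove [wrfs] add [hiut] -> 9 lines: ywqo wai hiut nwb kmuwh sfs iidan cuepg mxvy
Hunk 3: at line 2 remove [nwb] add [tfj] -> 9 lines: ywqo wai hiut tfj kmuwh sfs iidan cuepg mxvy
Final line count: 9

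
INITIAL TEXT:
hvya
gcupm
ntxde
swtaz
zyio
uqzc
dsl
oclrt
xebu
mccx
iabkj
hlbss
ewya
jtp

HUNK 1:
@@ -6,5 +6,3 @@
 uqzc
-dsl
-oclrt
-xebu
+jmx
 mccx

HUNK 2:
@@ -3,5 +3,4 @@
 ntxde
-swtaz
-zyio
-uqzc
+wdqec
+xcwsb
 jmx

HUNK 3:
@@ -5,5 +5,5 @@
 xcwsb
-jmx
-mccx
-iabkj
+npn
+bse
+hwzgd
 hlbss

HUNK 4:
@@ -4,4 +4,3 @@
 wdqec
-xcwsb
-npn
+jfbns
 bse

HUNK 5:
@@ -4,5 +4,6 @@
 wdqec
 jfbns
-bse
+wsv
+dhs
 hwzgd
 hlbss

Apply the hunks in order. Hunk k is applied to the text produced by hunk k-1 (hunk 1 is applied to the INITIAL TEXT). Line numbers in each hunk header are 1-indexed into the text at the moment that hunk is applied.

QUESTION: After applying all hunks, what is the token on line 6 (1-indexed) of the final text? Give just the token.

Answer: wsv

Derivation:
Hunk 1: at line 6 remove [dsl,oclrt,xebu] add [jmx] -> 12 lines: hvya gcupm ntxde swtaz zyio uqzc jmx mccx iabkj hlbss ewya jtp
Hunk 2: at line 3 remove [swtaz,zyio,uqzc] add [wdqec,xcwsb] -> 11 lines: hvya gcupm ntxde wdqec xcwsb jmx mccx iabkj hlbss ewya jtp
Hunk 3: at line 5 remove [jmx,mccx,iabkj] add [npn,bse,hwzgd] -> 11 lines: hvya gcupm ntxde wdqec xcwsb npn bse hwzgd hlbss ewya jtp
Hunk 4: at line 4 remove [xcwsb,npn] add [jfbns] -> 10 lines: hvya gcupm ntxde wdqec jfbns bse hwzgd hlbss ewya jtp
Hunk 5: at line 4 remove [bse] add [wsv,dhs] -> 11 lines: hvya gcupm ntxde wdqec jfbns wsv dhs hwzgd hlbss ewya jtp
Final line 6: wsv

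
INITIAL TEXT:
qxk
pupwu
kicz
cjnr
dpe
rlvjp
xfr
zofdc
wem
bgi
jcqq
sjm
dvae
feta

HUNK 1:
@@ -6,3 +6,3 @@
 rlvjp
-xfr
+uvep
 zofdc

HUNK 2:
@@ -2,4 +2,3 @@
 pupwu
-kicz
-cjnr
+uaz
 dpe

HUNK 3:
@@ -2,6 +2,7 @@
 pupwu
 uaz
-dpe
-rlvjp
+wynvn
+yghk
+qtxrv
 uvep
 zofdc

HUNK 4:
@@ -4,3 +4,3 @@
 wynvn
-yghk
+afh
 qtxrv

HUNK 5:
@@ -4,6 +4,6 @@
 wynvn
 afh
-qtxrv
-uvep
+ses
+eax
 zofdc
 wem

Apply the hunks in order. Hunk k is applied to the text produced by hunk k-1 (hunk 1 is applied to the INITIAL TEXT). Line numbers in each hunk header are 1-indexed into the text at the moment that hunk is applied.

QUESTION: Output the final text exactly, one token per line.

Hunk 1: at line 6 remove [xfr] add [uvep] -> 14 lines: qxk pupwu kicz cjnr dpe rlvjp uvep zofdc wem bgi jcqq sjm dvae feta
Hunk 2: at line 2 remove [kicz,cjnr] add [uaz] -> 13 lines: qxk pupwu uaz dpe rlvjp uvep zofdc wem bgi jcqq sjm dvae feta
Hunk 3: at line 2 remove [dpe,rlvjp] add [wynvn,yghk,qtxrv] -> 14 lines: qxk pupwu uaz wynvn yghk qtxrv uvep zofdc wem bgi jcqq sjm dvae feta
Hunk 4: at line 4 remove [yghk] add [afh] -> 14 lines: qxk pupwu uaz wynvn afh qtxrv uvep zofdc wem bgi jcqq sjm dvae feta
Hunk 5: at line 4 remove [qtxrv,uvep] add [ses,eax] -> 14 lines: qxk pupwu uaz wynvn afh ses eax zofdc wem bgi jcqq sjm dvae feta

Answer: qxk
pupwu
uaz
wynvn
afh
ses
eax
zofdc
wem
bgi
jcqq
sjm
dvae
feta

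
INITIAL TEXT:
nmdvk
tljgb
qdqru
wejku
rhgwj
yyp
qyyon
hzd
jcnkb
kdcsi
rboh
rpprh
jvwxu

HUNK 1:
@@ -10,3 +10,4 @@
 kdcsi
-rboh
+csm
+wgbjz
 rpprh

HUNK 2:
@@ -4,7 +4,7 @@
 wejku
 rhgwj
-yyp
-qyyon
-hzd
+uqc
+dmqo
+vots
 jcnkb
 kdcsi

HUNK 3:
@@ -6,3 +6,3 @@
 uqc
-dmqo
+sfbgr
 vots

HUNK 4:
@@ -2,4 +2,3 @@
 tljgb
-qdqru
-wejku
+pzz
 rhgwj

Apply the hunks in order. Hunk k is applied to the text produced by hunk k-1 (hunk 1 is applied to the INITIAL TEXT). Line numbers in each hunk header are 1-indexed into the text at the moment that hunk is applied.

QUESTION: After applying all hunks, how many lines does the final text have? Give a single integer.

Hunk 1: at line 10 remove [rboh] add [csm,wgbjz] -> 14 lines: nmdvk tljgb qdqru wejku rhgwj yyp qyyon hzd jcnkb kdcsi csm wgbjz rpprh jvwxu
Hunk 2: at line 4 remove [yyp,qyyon,hzd] add [uqc,dmqo,vots] -> 14 lines: nmdvk tljgb qdqru wejku rhgwj uqc dmqo vots jcnkb kdcsi csm wgbjz rpprh jvwxu
Hunk 3: at line 6 remove [dmqo] add [sfbgr] -> 14 lines: nmdvk tljgb qdqru wejku rhgwj uqc sfbgr vots jcnkb kdcsi csm wgbjz rpprh jvwxu
Hunk 4: at line 2 remove [qdqru,wejku] add [pzz] -> 13 lines: nmdvk tljgb pzz rhgwj uqc sfbgr vots jcnkb kdcsi csm wgbjz rpprh jvwxu
Final line count: 13

Answer: 13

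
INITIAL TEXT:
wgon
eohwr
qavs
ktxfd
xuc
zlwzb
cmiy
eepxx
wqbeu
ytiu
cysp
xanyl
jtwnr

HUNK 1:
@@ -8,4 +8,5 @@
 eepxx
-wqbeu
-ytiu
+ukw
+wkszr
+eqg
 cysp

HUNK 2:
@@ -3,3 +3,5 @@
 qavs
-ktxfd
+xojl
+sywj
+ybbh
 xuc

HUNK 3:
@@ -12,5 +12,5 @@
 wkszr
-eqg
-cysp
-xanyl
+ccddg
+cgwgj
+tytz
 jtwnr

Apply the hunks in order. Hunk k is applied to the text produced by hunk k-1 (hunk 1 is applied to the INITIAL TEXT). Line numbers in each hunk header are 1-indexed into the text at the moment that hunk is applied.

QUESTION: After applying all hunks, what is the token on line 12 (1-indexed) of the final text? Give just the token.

Hunk 1: at line 8 remove [wqbeu,ytiu] add [ukw,wkszr,eqg] -> 14 lines: wgon eohwr qavs ktxfd xuc zlwzb cmiy eepxx ukw wkszr eqg cysp xanyl jtwnr
Hunk 2: at line 3 remove [ktxfd] add [xojl,sywj,ybbh] -> 16 lines: wgon eohwr qavs xojl sywj ybbh xuc zlwzb cmiy eepxx ukw wkszr eqg cysp xanyl jtwnr
Hunk 3: at line 12 remove [eqg,cysp,xanyl] add [ccddg,cgwgj,tytz] -> 16 lines: wgon eohwr qavs xojl sywj ybbh xuc zlwzb cmiy eepxx ukw wkszr ccddg cgwgj tytz jtwnr
Final line 12: wkszr

Answer: wkszr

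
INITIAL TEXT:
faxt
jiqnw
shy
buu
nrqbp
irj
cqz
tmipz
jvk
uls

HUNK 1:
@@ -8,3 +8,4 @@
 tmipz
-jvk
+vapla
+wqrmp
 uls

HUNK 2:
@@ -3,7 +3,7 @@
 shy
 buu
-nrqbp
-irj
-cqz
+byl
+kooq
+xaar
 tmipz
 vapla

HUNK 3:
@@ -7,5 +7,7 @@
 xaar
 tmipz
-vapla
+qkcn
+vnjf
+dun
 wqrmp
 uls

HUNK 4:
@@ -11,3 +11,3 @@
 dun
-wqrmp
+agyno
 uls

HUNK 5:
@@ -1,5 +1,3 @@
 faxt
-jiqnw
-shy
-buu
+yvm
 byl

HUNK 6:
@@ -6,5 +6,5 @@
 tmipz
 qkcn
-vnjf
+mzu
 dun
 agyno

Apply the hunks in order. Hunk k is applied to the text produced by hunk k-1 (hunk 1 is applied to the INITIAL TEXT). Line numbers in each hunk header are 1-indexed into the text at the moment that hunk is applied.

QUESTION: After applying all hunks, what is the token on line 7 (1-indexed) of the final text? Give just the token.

Hunk 1: at line 8 remove [jvk] add [vapla,wqrmp] -> 11 lines: faxt jiqnw shy buu nrqbp irj cqz tmipz vapla wqrmp uls
Hunk 2: at line 3 remove [nrqbp,irj,cqz] add [byl,kooq,xaar] -> 11 lines: faxt jiqnw shy buu byl kooq xaar tmipz vapla wqrmp uls
Hunk 3: at line 7 remove [vapla] add [qkcn,vnjf,dun] -> 13 lines: faxt jiqnw shy buu byl kooq xaar tmipz qkcn vnjf dun wqrmp uls
Hunk 4: at line 11 remove [wqrmp] add [agyno] -> 13 lines: faxt jiqnw shy buu byl kooq xaar tmipz qkcn vnjf dun agyno uls
Hunk 5: at line 1 remove [jiqnw,shy,buu] add [yvm] -> 11 lines: faxt yvm byl kooq xaar tmipz qkcn vnjf dun agyno uls
Hunk 6: at line 6 remove [vnjf] add [mzu] -> 11 lines: faxt yvm byl kooq xaar tmipz qkcn mzu dun agyno uls
Final line 7: qkcn

Answer: qkcn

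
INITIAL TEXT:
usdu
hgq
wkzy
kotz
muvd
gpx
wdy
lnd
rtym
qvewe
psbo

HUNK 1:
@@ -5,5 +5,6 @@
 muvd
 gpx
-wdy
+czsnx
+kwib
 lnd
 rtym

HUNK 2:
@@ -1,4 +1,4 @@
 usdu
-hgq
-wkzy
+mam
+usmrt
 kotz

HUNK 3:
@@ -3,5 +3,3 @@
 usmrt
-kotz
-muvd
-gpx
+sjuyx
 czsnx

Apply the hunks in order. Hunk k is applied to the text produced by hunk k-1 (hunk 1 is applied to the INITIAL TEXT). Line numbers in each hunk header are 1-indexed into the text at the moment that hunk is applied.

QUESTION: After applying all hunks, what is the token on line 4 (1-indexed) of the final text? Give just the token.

Answer: sjuyx

Derivation:
Hunk 1: at line 5 remove [wdy] add [czsnx,kwib] -> 12 lines: usdu hgq wkzy kotz muvd gpx czsnx kwib lnd rtym qvewe psbo
Hunk 2: at line 1 remove [hgq,wkzy] add [mam,usmrt] -> 12 lines: usdu mam usmrt kotz muvd gpx czsnx kwib lnd rtym qvewe psbo
Hunk 3: at line 3 remove [kotz,muvd,gpx] add [sjuyx] -> 10 lines: usdu mam usmrt sjuyx czsnx kwib lnd rtym qvewe psbo
Final line 4: sjuyx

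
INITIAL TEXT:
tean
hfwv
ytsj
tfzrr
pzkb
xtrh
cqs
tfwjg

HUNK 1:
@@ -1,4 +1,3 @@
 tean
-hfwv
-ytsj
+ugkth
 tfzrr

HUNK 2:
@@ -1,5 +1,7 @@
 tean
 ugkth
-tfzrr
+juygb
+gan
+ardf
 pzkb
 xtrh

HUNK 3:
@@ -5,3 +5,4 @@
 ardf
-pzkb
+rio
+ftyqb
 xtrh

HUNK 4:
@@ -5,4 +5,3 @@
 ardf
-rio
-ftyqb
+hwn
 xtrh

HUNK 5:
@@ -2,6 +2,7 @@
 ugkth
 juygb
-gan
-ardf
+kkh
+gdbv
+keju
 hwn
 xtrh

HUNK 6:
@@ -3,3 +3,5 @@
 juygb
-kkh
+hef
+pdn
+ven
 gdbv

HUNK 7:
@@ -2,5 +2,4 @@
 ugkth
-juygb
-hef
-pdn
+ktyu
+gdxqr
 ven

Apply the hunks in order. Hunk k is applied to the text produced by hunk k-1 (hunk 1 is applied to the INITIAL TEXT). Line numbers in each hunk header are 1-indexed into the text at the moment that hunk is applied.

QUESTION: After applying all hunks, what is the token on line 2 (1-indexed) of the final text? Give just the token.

Answer: ugkth

Derivation:
Hunk 1: at line 1 remove [hfwv,ytsj] add [ugkth] -> 7 lines: tean ugkth tfzrr pzkb xtrh cqs tfwjg
Hunk 2: at line 1 remove [tfzrr] add [juygb,gan,ardf] -> 9 lines: tean ugkth juygb gan ardf pzkb xtrh cqs tfwjg
Hunk 3: at line 5 remove [pzkb] add [rio,ftyqb] -> 10 lines: tean ugkth juygb gan ardf rio ftyqb xtrh cqs tfwjg
Hunk 4: at line 5 remove [rio,ftyqb] add [hwn] -> 9 lines: tean ugkth juygb gan ardf hwn xtrh cqs tfwjg
Hunk 5: at line 2 remove [gan,ardf] add [kkh,gdbv,keju] -> 10 lines: tean ugkth juygb kkh gdbv keju hwn xtrh cqs tfwjg
Hunk 6: at line 3 remove [kkh] add [hef,pdn,ven] -> 12 lines: tean ugkth juygb hef pdn ven gdbv keju hwn xtrh cqs tfwjg
Hunk 7: at line 2 remove [juygb,hef,pdn] add [ktyu,gdxqr] -> 11 lines: tean ugkth ktyu gdxqr ven gdbv keju hwn xtrh cqs tfwjg
Final line 2: ugkth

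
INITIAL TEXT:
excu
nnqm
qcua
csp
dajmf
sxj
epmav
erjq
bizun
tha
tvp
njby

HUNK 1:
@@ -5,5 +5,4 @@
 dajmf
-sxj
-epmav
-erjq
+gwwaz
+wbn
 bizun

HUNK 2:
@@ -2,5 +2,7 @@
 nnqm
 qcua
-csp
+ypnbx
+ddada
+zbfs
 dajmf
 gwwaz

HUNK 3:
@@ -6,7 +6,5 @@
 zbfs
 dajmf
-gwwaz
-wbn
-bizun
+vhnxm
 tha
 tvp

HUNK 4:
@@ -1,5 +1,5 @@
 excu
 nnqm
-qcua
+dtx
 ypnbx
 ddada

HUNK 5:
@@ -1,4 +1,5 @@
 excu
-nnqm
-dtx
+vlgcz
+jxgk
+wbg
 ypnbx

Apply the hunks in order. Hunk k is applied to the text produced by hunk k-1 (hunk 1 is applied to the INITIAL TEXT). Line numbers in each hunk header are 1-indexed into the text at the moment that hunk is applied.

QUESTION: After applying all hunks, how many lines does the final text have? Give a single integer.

Hunk 1: at line 5 remove [sxj,epmav,erjq] add [gwwaz,wbn] -> 11 lines: excu nnqm qcua csp dajmf gwwaz wbn bizun tha tvp njby
Hunk 2: at line 2 remove [csp] add [ypnbx,ddada,zbfs] -> 13 lines: excu nnqm qcua ypnbx ddada zbfs dajmf gwwaz wbn bizun tha tvp njby
Hunk 3: at line 6 remove [gwwaz,wbn,bizun] add [vhnxm] -> 11 lines: excu nnqm qcua ypnbx ddada zbfs dajmf vhnxm tha tvp njby
Hunk 4: at line 1 remove [qcua] add [dtx] -> 11 lines: excu nnqm dtx ypnbx ddada zbfs dajmf vhnxm tha tvp njby
Hunk 5: at line 1 remove [nnqm,dtx] add [vlgcz,jxgk,wbg] -> 12 lines: excu vlgcz jxgk wbg ypnbx ddada zbfs dajmf vhnxm tha tvp njby
Final line count: 12

Answer: 12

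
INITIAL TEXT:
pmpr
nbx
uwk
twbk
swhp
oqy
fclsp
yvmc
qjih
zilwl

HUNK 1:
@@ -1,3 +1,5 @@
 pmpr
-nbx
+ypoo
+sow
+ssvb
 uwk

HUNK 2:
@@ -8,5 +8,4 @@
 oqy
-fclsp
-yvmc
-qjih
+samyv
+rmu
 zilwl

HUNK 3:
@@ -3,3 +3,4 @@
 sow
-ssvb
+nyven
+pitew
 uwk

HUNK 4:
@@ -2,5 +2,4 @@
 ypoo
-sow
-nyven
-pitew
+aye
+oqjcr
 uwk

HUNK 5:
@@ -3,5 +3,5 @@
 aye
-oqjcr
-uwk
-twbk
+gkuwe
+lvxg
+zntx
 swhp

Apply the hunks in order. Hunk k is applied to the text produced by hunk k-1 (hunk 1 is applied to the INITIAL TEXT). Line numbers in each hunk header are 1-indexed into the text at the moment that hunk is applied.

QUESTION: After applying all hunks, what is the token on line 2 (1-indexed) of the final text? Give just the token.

Answer: ypoo

Derivation:
Hunk 1: at line 1 remove [nbx] add [ypoo,sow,ssvb] -> 12 lines: pmpr ypoo sow ssvb uwk twbk swhp oqy fclsp yvmc qjih zilwl
Hunk 2: at line 8 remove [fclsp,yvmc,qjih] add [samyv,rmu] -> 11 lines: pmpr ypoo sow ssvb uwk twbk swhp oqy samyv rmu zilwl
Hunk 3: at line 3 remove [ssvb] add [nyven,pitew] -> 12 lines: pmpr ypoo sow nyven pitew uwk twbk swhp oqy samyv rmu zilwl
Hunk 4: at line 2 remove [sow,nyven,pitew] add [aye,oqjcr] -> 11 lines: pmpr ypoo aye oqjcr uwk twbk swhp oqy samyv rmu zilwl
Hunk 5: at line 3 remove [oqjcr,uwk,twbk] add [gkuwe,lvxg,zntx] -> 11 lines: pmpr ypoo aye gkuwe lvxg zntx swhp oqy samyv rmu zilwl
Final line 2: ypoo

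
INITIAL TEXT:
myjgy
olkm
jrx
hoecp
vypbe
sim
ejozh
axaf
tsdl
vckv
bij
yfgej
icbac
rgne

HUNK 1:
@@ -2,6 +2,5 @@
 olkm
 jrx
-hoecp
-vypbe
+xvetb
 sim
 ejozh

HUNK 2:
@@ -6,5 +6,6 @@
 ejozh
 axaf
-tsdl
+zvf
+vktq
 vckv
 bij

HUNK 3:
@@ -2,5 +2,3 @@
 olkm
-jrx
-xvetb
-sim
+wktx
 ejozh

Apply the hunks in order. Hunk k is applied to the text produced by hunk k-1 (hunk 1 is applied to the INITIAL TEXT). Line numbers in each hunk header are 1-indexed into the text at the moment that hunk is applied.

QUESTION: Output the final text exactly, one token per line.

Answer: myjgy
olkm
wktx
ejozh
axaf
zvf
vktq
vckv
bij
yfgej
icbac
rgne

Derivation:
Hunk 1: at line 2 remove [hoecp,vypbe] add [xvetb] -> 13 lines: myjgy olkm jrx xvetb sim ejozh axaf tsdl vckv bij yfgej icbac rgne
Hunk 2: at line 6 remove [tsdl] add [zvf,vktq] -> 14 lines: myjgy olkm jrx xvetb sim ejozh axaf zvf vktq vckv bij yfgej icbac rgne
Hunk 3: at line 2 remove [jrx,xvetb,sim] add [wktx] -> 12 lines: myjgy olkm wktx ejozh axaf zvf vktq vckv bij yfgej icbac rgne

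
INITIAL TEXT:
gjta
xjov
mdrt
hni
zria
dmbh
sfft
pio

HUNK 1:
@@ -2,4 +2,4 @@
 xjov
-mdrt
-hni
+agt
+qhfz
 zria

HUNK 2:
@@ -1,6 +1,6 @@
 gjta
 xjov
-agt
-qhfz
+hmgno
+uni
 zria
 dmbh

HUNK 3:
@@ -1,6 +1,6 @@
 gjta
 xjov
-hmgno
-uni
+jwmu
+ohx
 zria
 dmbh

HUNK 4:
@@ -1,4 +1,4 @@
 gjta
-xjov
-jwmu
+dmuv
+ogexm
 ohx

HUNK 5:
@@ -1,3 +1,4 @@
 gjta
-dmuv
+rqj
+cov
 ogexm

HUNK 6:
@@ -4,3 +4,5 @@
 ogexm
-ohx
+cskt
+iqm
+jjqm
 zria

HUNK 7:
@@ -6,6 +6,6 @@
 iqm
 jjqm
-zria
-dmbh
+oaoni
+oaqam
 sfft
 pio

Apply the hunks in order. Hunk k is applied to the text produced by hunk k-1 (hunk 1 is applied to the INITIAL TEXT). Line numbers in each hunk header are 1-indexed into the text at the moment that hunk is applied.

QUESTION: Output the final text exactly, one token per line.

Answer: gjta
rqj
cov
ogexm
cskt
iqm
jjqm
oaoni
oaqam
sfft
pio

Derivation:
Hunk 1: at line 2 remove [mdrt,hni] add [agt,qhfz] -> 8 lines: gjta xjov agt qhfz zria dmbh sfft pio
Hunk 2: at line 1 remove [agt,qhfz] add [hmgno,uni] -> 8 lines: gjta xjov hmgno uni zria dmbh sfft pio
Hunk 3: at line 1 remove [hmgno,uni] add [jwmu,ohx] -> 8 lines: gjta xjov jwmu ohx zria dmbh sfft pio
Hunk 4: at line 1 remove [xjov,jwmu] add [dmuv,ogexm] -> 8 lines: gjta dmuv ogexm ohx zria dmbh sfft pio
Hunk 5: at line 1 remove [dmuv] add [rqj,cov] -> 9 lines: gjta rqj cov ogexm ohx zria dmbh sfft pio
Hunk 6: at line 4 remove [ohx] add [cskt,iqm,jjqm] -> 11 lines: gjta rqj cov ogexm cskt iqm jjqm zria dmbh sfft pio
Hunk 7: at line 6 remove [zria,dmbh] add [oaoni,oaqam] -> 11 lines: gjta rqj cov ogexm cskt iqm jjqm oaoni oaqam sfft pio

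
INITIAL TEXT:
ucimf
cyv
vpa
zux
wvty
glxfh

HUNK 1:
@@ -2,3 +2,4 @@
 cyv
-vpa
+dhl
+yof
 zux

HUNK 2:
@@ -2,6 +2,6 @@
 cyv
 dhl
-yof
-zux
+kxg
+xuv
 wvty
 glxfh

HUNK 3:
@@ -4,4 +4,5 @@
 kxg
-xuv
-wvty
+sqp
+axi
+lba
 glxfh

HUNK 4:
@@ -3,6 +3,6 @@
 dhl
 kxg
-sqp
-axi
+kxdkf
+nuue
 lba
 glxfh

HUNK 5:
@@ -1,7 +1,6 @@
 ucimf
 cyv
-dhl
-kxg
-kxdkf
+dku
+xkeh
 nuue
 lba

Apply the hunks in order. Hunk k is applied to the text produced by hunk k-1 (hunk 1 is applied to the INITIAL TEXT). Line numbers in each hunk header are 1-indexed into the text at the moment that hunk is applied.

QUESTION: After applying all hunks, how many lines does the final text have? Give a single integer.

Answer: 7

Derivation:
Hunk 1: at line 2 remove [vpa] add [dhl,yof] -> 7 lines: ucimf cyv dhl yof zux wvty glxfh
Hunk 2: at line 2 remove [yof,zux] add [kxg,xuv] -> 7 lines: ucimf cyv dhl kxg xuv wvty glxfh
Hunk 3: at line 4 remove [xuv,wvty] add [sqp,axi,lba] -> 8 lines: ucimf cyv dhl kxg sqp axi lba glxfh
Hunk 4: at line 3 remove [sqp,axi] add [kxdkf,nuue] -> 8 lines: ucimf cyv dhl kxg kxdkf nuue lba glxfh
Hunk 5: at line 1 remove [dhl,kxg,kxdkf] add [dku,xkeh] -> 7 lines: ucimf cyv dku xkeh nuue lba glxfh
Final line count: 7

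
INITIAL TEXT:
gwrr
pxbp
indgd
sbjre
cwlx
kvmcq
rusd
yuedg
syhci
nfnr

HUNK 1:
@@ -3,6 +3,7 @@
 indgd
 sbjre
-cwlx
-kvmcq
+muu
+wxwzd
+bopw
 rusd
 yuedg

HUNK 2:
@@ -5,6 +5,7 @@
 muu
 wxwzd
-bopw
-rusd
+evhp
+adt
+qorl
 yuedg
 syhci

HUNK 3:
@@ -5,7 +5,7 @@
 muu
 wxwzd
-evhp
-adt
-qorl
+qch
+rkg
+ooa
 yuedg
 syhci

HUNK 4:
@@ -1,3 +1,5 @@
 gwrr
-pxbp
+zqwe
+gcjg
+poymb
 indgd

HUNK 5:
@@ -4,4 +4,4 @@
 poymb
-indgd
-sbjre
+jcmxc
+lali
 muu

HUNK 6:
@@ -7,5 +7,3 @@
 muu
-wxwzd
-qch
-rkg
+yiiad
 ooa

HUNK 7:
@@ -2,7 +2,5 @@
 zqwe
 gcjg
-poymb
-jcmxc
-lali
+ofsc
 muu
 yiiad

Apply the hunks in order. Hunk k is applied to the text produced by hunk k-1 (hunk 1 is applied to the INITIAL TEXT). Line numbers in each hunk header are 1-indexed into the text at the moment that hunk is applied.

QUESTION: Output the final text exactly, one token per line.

Hunk 1: at line 3 remove [cwlx,kvmcq] add [muu,wxwzd,bopw] -> 11 lines: gwrr pxbp indgd sbjre muu wxwzd bopw rusd yuedg syhci nfnr
Hunk 2: at line 5 remove [bopw,rusd] add [evhp,adt,qorl] -> 12 lines: gwrr pxbp indgd sbjre muu wxwzd evhp adt qorl yuedg syhci nfnr
Hunk 3: at line 5 remove [evhp,adt,qorl] add [qch,rkg,ooa] -> 12 lines: gwrr pxbp indgd sbjre muu wxwzd qch rkg ooa yuedg syhci nfnr
Hunk 4: at line 1 remove [pxbp] add [zqwe,gcjg,poymb] -> 14 lines: gwrr zqwe gcjg poymb indgd sbjre muu wxwzd qch rkg ooa yuedg syhci nfnr
Hunk 5: at line 4 remove [indgd,sbjre] add [jcmxc,lali] -> 14 lines: gwrr zqwe gcjg poymb jcmxc lali muu wxwzd qch rkg ooa yuedg syhci nfnr
Hunk 6: at line 7 remove [wxwzd,qch,rkg] add [yiiad] -> 12 lines: gwrr zqwe gcjg poymb jcmxc lali muu yiiad ooa yuedg syhci nfnr
Hunk 7: at line 2 remove [poymb,jcmxc,lali] add [ofsc] -> 10 lines: gwrr zqwe gcjg ofsc muu yiiad ooa yuedg syhci nfnr

Answer: gwrr
zqwe
gcjg
ofsc
muu
yiiad
ooa
yuedg
syhci
nfnr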